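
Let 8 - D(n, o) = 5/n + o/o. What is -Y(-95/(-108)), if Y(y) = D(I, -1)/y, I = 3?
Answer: -576/95 ≈ -6.0632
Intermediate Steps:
D(n, o) = 7 - 5/n (D(n, o) = 8 - (5/n + o/o) = 8 - (5/n + 1) = 8 - (1 + 5/n) = 8 + (-1 - 5/n) = 7 - 5/n)
Y(y) = 16/(3*y) (Y(y) = (7 - 5/3)/y = 16/(3*y))
-Y(-95/(-108)) = -16/(3*((-95/(-108)))) = -16/(3*((-95*(-1/108)))) = -16/(3*95/108) = -16*108/(3*95) = -1*576/95 = -576/95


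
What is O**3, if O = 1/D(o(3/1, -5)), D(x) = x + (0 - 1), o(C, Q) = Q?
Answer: -1/216 ≈ -0.0046296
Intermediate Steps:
D(x) = -1 + x (D(x) = x - 1 = -1 + x)
O = -1/6 (O = 1/(-1 - 5) = 1/(-6) = -1/6 ≈ -0.16667)
O**3 = (-1/6)**3 = -1/216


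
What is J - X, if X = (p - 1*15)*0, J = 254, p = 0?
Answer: 254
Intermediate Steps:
X = 0 (X = (0 - 1*15)*0 = (0 - 15)*0 = -15*0 = 0)
J - X = 254 - 1*0 = 254 + 0 = 254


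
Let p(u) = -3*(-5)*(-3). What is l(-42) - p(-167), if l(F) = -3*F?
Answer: 171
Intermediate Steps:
p(u) = -45 (p(u) = 15*(-3) = -45)
l(-42) - p(-167) = -3*(-42) - 1*(-45) = 126 + 45 = 171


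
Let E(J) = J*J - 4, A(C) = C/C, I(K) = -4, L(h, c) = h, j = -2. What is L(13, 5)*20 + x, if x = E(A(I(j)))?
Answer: 257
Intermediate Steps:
A(C) = 1
E(J) = -4 + J**2 (E(J) = J**2 - 4 = -4 + J**2)
x = -3 (x = -4 + 1**2 = -4 + 1 = -3)
L(13, 5)*20 + x = 13*20 - 3 = 260 - 3 = 257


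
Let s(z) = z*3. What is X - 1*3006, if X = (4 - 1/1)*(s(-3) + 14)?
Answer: -2991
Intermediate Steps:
s(z) = 3*z
X = 15 (X = (4 - 1/1)*(3*(-3) + 14) = (4 - 1*1)*(-9 + 14) = (4 - 1)*5 = 3*5 = 15)
X - 1*3006 = 15 - 1*3006 = 15 - 3006 = -2991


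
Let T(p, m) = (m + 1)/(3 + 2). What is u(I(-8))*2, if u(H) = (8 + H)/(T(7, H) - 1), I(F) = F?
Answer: 0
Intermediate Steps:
T(p, m) = ⅕ + m/5 (T(p, m) = (1 + m)/5 = (1 + m)*(⅕) = ⅕ + m/5)
u(H) = (8 + H)/(-⅘ + H/5) (u(H) = (8 + H)/((⅕ + H/5) - 1) = (8 + H)/(-⅘ + H/5))
u(I(-8))*2 = (5*(8 - 8)/(-4 - 8))*2 = (5*0/(-12))*2 = (5*(-1/12)*0)*2 = 0*2 = 0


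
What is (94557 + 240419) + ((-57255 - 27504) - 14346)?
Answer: 235871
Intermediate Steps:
(94557 + 240419) + ((-57255 - 27504) - 14346) = 334976 + (-84759 - 14346) = 334976 - 99105 = 235871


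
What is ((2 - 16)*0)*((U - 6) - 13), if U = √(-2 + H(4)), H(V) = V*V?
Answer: 0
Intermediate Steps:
H(V) = V²
U = √14 (U = √(-2 + 4²) = √(-2 + 16) = √14 ≈ 3.7417)
((2 - 16)*0)*((U - 6) - 13) = ((2 - 16)*0)*((√14 - 6) - 13) = (-14*0)*((-6 + √14) - 13) = 0*(-19 + √14) = 0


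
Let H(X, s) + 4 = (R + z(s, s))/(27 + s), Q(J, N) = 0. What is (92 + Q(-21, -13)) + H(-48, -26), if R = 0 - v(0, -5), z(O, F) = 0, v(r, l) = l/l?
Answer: 87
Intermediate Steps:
v(r, l) = 1
R = -1 (R = 0 - 1*1 = 0 - 1 = -1)
H(X, s) = -4 - 1/(27 + s) (H(X, s) = -4 + (-1 + 0)/(27 + s) = -4 - 1/(27 + s))
(92 + Q(-21, -13)) + H(-48, -26) = (92 + 0) + (-109 - 4*(-26))/(27 - 26) = 92 + (-109 + 104)/1 = 92 + 1*(-5) = 92 - 5 = 87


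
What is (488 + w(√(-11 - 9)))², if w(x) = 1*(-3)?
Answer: 235225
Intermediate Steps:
w(x) = -3
(488 + w(√(-11 - 9)))² = (488 - 3)² = 485² = 235225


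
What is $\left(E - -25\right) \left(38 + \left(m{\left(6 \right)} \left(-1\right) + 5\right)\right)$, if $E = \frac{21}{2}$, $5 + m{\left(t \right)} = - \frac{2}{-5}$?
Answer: $\frac{8449}{5} \approx 1689.8$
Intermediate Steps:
$m{\left(t \right)} = - \frac{23}{5}$ ($m{\left(t \right)} = -5 - \frac{2}{-5} = -5 - - \frac{2}{5} = -5 + \frac{2}{5} = - \frac{23}{5}$)
$E = \frac{21}{2}$ ($E = 21 \cdot \frac{1}{2} = \frac{21}{2} \approx 10.5$)
$\left(E - -25\right) \left(38 + \left(m{\left(6 \right)} \left(-1\right) + 5\right)\right) = \left(\frac{21}{2} - -25\right) \left(38 + \left(\left(- \frac{23}{5}\right) \left(-1\right) + 5\right)\right) = \left(\frac{21}{2} + 25\right) \left(38 + \left(\frac{23}{5} + 5\right)\right) = \frac{71 \left(38 + \frac{48}{5}\right)}{2} = \frac{71}{2} \cdot \frac{238}{5} = \frac{8449}{5}$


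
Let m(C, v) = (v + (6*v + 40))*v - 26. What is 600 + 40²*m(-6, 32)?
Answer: 13475800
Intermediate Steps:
m(C, v) = -26 + v*(40 + 7*v) (m(C, v) = (v + (40 + 6*v))*v - 26 = (40 + 7*v)*v - 26 = v*(40 + 7*v) - 26 = -26 + v*(40 + 7*v))
600 + 40²*m(-6, 32) = 600 + 40²*(-26 + 7*32² + 40*32) = 600 + 1600*(-26 + 7*1024 + 1280) = 600 + 1600*(-26 + 7168 + 1280) = 600 + 1600*8422 = 600 + 13475200 = 13475800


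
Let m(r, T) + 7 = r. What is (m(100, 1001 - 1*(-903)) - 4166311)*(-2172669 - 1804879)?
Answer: 16571332073464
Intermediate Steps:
m(r, T) = -7 + r
(m(100, 1001 - 1*(-903)) - 4166311)*(-2172669 - 1804879) = ((-7 + 100) - 4166311)*(-2172669 - 1804879) = (93 - 4166311)*(-3977548) = -4166218*(-3977548) = 16571332073464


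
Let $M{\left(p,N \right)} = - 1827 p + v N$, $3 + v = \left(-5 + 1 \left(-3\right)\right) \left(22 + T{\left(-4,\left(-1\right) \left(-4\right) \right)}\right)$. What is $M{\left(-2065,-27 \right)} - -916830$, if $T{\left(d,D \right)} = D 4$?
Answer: $4697874$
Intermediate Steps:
$T{\left(d,D \right)} = 4 D$
$v = -307$ ($v = -3 + \left(-5 + 1 \left(-3\right)\right) \left(22 + 4 \left(\left(-1\right) \left(-4\right)\right)\right) = -3 + \left(-5 - 3\right) \left(22 + 4 \cdot 4\right) = -3 - 8 \left(22 + 16\right) = -3 - 304 = -307$)
$M{\left(p,N \right)} = - 1827 p - 307 N$
$M{\left(-2065,-27 \right)} - -916830 = \left(\left(-1827\right) \left(-2065\right) - -8289\right) - -916830 = \left(3772755 + 8289\right) + 916830 = 3781044 + 916830 = 4697874$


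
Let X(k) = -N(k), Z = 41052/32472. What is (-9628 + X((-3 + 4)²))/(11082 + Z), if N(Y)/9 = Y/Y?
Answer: -2370702/2726483 ≈ -0.86951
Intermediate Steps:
Z = 311/246 (Z = 41052*(1/32472) = 311/246 ≈ 1.2642)
N(Y) = 9 (N(Y) = 9*(Y/Y) = 9*1 = 9)
X(k) = -9 (X(k) = -1*9 = -9)
(-9628 + X((-3 + 4)²))/(11082 + Z) = (-9628 - 9)/(11082 + 311/246) = -9637/2726483/246 = -9637*246/2726483 = -2370702/2726483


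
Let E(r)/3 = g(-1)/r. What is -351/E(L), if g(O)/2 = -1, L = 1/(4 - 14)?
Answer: -117/20 ≈ -5.8500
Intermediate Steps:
L = -⅒ (L = 1/(-10) = -⅒ ≈ -0.10000)
g(O) = -2 (g(O) = 2*(-1) = -2)
E(r) = -6/r (E(r) = 3*(-2/r) = -6/r)
-351/E(L) = -351/((-6/(-⅒))) = -351/((-6*(-10))) = -351/60 = -351*1/60 = -117/20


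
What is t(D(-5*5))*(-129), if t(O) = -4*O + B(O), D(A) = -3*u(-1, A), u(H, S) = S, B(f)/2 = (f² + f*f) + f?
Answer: -2883150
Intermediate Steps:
B(f) = 2*f + 4*f² (B(f) = 2*((f² + f*f) + f) = 2*((f² + f²) + f) = 2*(2*f² + f) = 2*(f + 2*f²) = 2*f + 4*f²)
D(A) = -3*A
t(O) = -4*O + 2*O*(1 + 2*O)
t(D(-5*5))*(-129) = (2*(-(-15)*5)*(-1 + 2*(-(-15)*5)))*(-129) = (2*(-3*(-25))*(-1 + 2*(-3*(-25))))*(-129) = (2*75*(-1 + 2*75))*(-129) = (2*75*(-1 + 150))*(-129) = (2*75*149)*(-129) = 22350*(-129) = -2883150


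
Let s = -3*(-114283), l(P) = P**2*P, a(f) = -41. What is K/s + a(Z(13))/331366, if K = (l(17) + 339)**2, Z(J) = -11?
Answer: 703093948435/8739115518 ≈ 80.454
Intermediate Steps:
l(P) = P**3
s = 342849
K = 27583504 (K = (17**3 + 339)**2 = (4913 + 339)**2 = 5252**2 = 27583504)
K/s + a(Z(13))/331366 = 27583504/342849 - 41/331366 = 27583504*(1/342849) - 41*1/331366 = 2121808/26373 - 41/331366 = 703093948435/8739115518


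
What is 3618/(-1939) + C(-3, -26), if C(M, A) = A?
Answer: -54032/1939 ≈ -27.866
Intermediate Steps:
3618/(-1939) + C(-3, -26) = 3618/(-1939) - 26 = 3618*(-1/1939) - 26 = -3618/1939 - 26 = -54032/1939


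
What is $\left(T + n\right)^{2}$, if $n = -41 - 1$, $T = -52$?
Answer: $8836$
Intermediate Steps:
$n = -42$
$\left(T + n\right)^{2} = \left(-52 - 42\right)^{2} = \left(-94\right)^{2} = 8836$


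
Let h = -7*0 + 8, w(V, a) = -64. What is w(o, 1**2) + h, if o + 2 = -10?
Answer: -56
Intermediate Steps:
o = -12 (o = -2 - 10 = -12)
h = 8 (h = 0 + 8 = 8)
w(o, 1**2) + h = -64 + 8 = -56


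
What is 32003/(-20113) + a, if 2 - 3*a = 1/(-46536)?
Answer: -2595897575/2807935704 ≈ -0.92449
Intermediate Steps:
a = 93073/139608 (a = ⅔ - ⅓/(-46536) = ⅔ - ⅓*(-1/46536) = ⅔ + 1/139608 = 93073/139608 ≈ 0.66667)
32003/(-20113) + a = 32003/(-20113) + 93073/139608 = 32003*(-1/20113) + 93073/139608 = -32003/20113 + 93073/139608 = -2595897575/2807935704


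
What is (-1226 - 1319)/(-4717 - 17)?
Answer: 2545/4734 ≈ 0.53760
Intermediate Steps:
(-1226 - 1319)/(-4717 - 17) = -2545/(-4734) = -2545*(-1/4734) = 2545/4734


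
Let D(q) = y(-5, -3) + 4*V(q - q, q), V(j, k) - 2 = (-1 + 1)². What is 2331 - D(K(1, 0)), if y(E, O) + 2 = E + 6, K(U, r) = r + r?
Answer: 2324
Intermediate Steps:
K(U, r) = 2*r
V(j, k) = 2 (V(j, k) = 2 + (-1 + 1)² = 2 + 0² = 2 + 0 = 2)
y(E, O) = 4 + E (y(E, O) = -2 + (E + 6) = -2 + (6 + E) = 4 + E)
D(q) = 7 (D(q) = (4 - 5) + 4*2 = -1 + 8 = 7)
2331 - D(K(1, 0)) = 2331 - 1*7 = 2331 - 7 = 2324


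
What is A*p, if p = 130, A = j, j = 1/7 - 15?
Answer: -13520/7 ≈ -1931.4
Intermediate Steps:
j = -104/7 (j = 1/7 - 15 = -104/7 ≈ -14.857)
A = -104/7 ≈ -14.857
A*p = -104/7*130 = -13520/7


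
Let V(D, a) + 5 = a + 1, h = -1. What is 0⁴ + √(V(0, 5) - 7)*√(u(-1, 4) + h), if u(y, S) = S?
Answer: 3*I*√2 ≈ 4.2426*I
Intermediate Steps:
V(D, a) = -4 + a (V(D, a) = -5 + (a + 1) = -5 + (1 + a) = -4 + a)
0⁴ + √(V(0, 5) - 7)*√(u(-1, 4) + h) = 0⁴ + √((-4 + 5) - 7)*√(4 - 1) = 0 + √(1 - 7)*√3 = 0 + √(-6)*√3 = 0 + (I*√6)*√3 = 0 + 3*I*√2 = 3*I*√2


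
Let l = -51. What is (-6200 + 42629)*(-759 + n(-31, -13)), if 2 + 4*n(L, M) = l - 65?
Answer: -57448533/2 ≈ -2.8724e+7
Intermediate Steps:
n(L, M) = -59/2 (n(L, M) = -½ + (-51 - 65)/4 = -½ + (¼)*(-116) = -½ - 29 = -59/2)
(-6200 + 42629)*(-759 + n(-31, -13)) = (-6200 + 42629)*(-759 - 59/2) = 36429*(-1577/2) = -57448533/2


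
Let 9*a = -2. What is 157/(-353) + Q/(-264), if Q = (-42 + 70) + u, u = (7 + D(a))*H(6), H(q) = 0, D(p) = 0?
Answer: -12833/23298 ≈ -0.55082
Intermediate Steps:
a = -2/9 (a = (1/9)*(-2) = -2/9 ≈ -0.22222)
u = 0 (u = (7 + 0)*0 = 7*0 = 0)
Q = 28 (Q = (-42 + 70) + 0 = 28 + 0 = 28)
157/(-353) + Q/(-264) = 157/(-353) + 28/(-264) = 157*(-1/353) + 28*(-1/264) = -157/353 - 7/66 = -12833/23298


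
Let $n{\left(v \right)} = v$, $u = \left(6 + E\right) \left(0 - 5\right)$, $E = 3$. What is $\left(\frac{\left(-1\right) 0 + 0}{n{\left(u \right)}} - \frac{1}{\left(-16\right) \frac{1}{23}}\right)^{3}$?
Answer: $\frac{12167}{4096} \approx 2.9705$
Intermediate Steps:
$u = -45$ ($u = \left(6 + 3\right) \left(0 - 5\right) = 9 \left(-5\right) = -45$)
$\left(\frac{\left(-1\right) 0 + 0}{n{\left(u \right)}} - \frac{1}{\left(-16\right) \frac{1}{23}}\right)^{3} = \left(\frac{\left(-1\right) 0 + 0}{-45} - \frac{1}{\left(-16\right) \frac{1}{23}}\right)^{3} = \left(\left(0 + 0\right) \left(- \frac{1}{45}\right) - \frac{1}{\left(-16\right) \frac{1}{23}}\right)^{3} = \left(0 \left(- \frac{1}{45}\right) - \frac{1}{- \frac{16}{23}}\right)^{3} = \left(0 - - \frac{23}{16}\right)^{3} = \left(0 + \frac{23}{16}\right)^{3} = \left(\frac{23}{16}\right)^{3} = \frac{12167}{4096}$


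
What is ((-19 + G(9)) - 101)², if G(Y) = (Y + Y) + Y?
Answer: 8649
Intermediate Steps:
G(Y) = 3*Y (G(Y) = 2*Y + Y = 3*Y)
((-19 + G(9)) - 101)² = ((-19 + 3*9) - 101)² = ((-19 + 27) - 101)² = (8 - 101)² = (-93)² = 8649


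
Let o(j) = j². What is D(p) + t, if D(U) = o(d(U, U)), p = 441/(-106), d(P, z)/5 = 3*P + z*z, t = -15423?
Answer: -1873560639183/126247696 ≈ -14840.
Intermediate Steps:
d(P, z) = 5*z² + 15*P (d(P, z) = 5*(3*P + z*z) = 5*(3*P + z²) = 5*(z² + 3*P) = 5*z² + 15*P)
p = -441/106 (p = 441*(-1/106) = -441/106 ≈ -4.1604)
D(U) = (5*U² + 15*U)²
D(p) + t = 25*(-441/106)²*(3 - 441/106)² - 15423 = 25*(194481/11236)*(-123/106)² - 15423 = 25*(194481/11236)*(15129/11236) - 15423 = 73557576225/126247696 - 15423 = -1873560639183/126247696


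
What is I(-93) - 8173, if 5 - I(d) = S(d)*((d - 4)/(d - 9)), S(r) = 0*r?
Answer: -8168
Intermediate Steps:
S(r) = 0
I(d) = 5 (I(d) = 5 - 0*(d - 4)/(d - 9) = 5 - 0*(-4 + d)/(-9 + d) = 5 - 1*0 = 5 + 0 = 5)
I(-93) - 8173 = 5 - 8173 = -8168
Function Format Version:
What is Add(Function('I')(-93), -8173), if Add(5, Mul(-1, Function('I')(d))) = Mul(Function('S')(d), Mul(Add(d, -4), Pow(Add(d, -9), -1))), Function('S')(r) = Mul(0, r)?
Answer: -8168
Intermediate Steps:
Function('S')(r) = 0
Function('I')(d) = 5 (Function('I')(d) = Add(5, Mul(-1, Mul(0, Mul(Add(d, -4), Pow(Add(d, -9), -1))))) = Add(5, Mul(-1, Mul(0, Mul(Add(-4, d), Pow(Add(-9, d), -1))))) = Add(5, Mul(-1, Mul(0, Mul(Pow(Add(-9, d), -1), Add(-4, d))))) = Add(5, Mul(-1, 0)) = Add(5, 0) = 5)
Add(Function('I')(-93), -8173) = Add(5, -8173) = -8168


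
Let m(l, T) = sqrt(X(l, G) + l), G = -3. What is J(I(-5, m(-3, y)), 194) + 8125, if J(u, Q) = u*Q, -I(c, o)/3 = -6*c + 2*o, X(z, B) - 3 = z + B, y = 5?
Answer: -9335 - 1164*I*sqrt(6) ≈ -9335.0 - 2851.2*I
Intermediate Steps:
X(z, B) = 3 + B + z (X(z, B) = 3 + (z + B) = 3 + (B + z) = 3 + B + z)
m(l, T) = sqrt(2)*sqrt(l) (m(l, T) = sqrt((3 - 3 + l) + l) = sqrt(l + l) = sqrt(2*l) = sqrt(2)*sqrt(l))
I(c, o) = -6*o + 18*c (I(c, o) = -3*(-6*c + 2*o) = -6*o + 18*c)
J(u, Q) = Q*u
J(I(-5, m(-3, y)), 194) + 8125 = 194*(-6*sqrt(2)*sqrt(-3) + 18*(-5)) + 8125 = 194*(-6*sqrt(2)*I*sqrt(3) - 90) + 8125 = 194*(-6*I*sqrt(6) - 90) + 8125 = 194*(-90 - 6*I*sqrt(6)) + 8125 = (-17460 - 1164*I*sqrt(6)) + 8125 = -9335 - 1164*I*sqrt(6)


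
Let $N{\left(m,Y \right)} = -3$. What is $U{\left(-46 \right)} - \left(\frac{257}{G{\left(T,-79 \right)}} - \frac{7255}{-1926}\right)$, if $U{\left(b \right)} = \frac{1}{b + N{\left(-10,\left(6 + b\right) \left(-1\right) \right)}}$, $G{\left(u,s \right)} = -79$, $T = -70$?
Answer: $- \frac{3982141}{7455546} \approx -0.53412$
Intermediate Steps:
$U{\left(b \right)} = \frac{1}{-3 + b}$ ($U{\left(b \right)} = \frac{1}{b - 3} = \frac{1}{-3 + b}$)
$U{\left(-46 \right)} - \left(\frac{257}{G{\left(T,-79 \right)}} - \frac{7255}{-1926}\right) = \frac{1}{-3 - 46} - \left(\frac{257}{-79} - \frac{7255}{-1926}\right) = \frac{1}{-49} - \left(257 \left(- \frac{1}{79}\right) - - \frac{7255}{1926}\right) = - \frac{1}{49} - \left(- \frac{257}{79} + \frac{7255}{1926}\right) = - \frac{1}{49} - \frac{78163}{152154} = - \frac{3982141}{7455546}$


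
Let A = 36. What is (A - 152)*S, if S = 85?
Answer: -9860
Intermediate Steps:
(A - 152)*S = (36 - 152)*85 = -116*85 = -9860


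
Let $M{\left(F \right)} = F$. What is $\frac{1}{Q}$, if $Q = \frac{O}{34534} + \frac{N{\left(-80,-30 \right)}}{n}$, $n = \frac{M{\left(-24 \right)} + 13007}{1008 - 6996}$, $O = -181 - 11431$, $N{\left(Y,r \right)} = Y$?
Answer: $\frac{224177461}{8196204382} \approx 0.027351$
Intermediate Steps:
$O = -11612$ ($O = -181 - 11431 = -11612$)
$n = - \frac{12983}{5988}$ ($n = \frac{-24 + 13007}{1008 - 6996} = \frac{12983}{-5988} = 12983 \left(- \frac{1}{5988}\right) = - \frac{12983}{5988} \approx -2.1682$)
$Q = \frac{8196204382}{224177461}$ ($Q = - \frac{11612}{34534} - \frac{80}{- \frac{12983}{5988}} = \left(-11612\right) \frac{1}{34534} - - \frac{479040}{12983} = - \frac{5806}{17267} + \frac{479040}{12983} = \frac{8196204382}{224177461} \approx 36.561$)
$\frac{1}{Q} = \frac{1}{\frac{8196204382}{224177461}} = \frac{224177461}{8196204382}$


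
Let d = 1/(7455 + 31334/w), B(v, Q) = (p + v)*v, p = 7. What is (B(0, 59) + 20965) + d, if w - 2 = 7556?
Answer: 590963771859/28188112 ≈ 20965.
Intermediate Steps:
w = 7558 (w = 2 + 7556 = 7558)
B(v, Q) = v*(7 + v) (B(v, Q) = (7 + v)*v = v*(7 + v))
d = 3779/28188112 (d = 1/(7455 + 31334/7558) = 1/(7455 + 31334*(1/7558)) = 1/(7455 + 15667/3779) = 1/(28188112/3779) = 3779/28188112 ≈ 0.00013406)
(B(0, 59) + 20965) + d = (0*(7 + 0) + 20965) + 3779/28188112 = (0*7 + 20965) + 3779/28188112 = (0 + 20965) + 3779/28188112 = 20965 + 3779/28188112 = 590963771859/28188112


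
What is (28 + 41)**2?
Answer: 4761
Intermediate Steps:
(28 + 41)**2 = 69**2 = 4761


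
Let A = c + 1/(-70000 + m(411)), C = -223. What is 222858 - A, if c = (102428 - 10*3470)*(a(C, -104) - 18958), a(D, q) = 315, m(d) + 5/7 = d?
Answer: 615182241617143/487128 ≈ 1.2629e+9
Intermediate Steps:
m(d) = -5/7 + d
c = -1262653104 (c = (102428 - 10*3470)*(315 - 18958) = (102428 - 34700)*(-18643) = 67728*(-18643) = -1262653104)
A = -615073681245319/487128 (A = -1262653104 + 1/(-70000 + (-5/7 + 411)) = -1262653104 + 1/(-70000 + 2872/7) = -1262653104 + 1/(-487128/7) = -1262653104 - 7/487128 = -615073681245319/487128 ≈ -1.2627e+9)
222858 - A = 222858 - 1*(-615073681245319/487128) = 222858 + 615073681245319/487128 = 615182241617143/487128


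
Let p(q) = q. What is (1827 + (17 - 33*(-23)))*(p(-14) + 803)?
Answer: 2053767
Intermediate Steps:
(1827 + (17 - 33*(-23)))*(p(-14) + 803) = (1827 + (17 - 33*(-23)))*(-14 + 803) = (1827 + (17 + 759))*789 = (1827 + 776)*789 = 2603*789 = 2053767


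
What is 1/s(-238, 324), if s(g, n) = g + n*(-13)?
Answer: -1/4450 ≈ -0.00022472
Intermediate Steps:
s(g, n) = g - 13*n
1/s(-238, 324) = 1/(-238 - 13*324) = 1/(-238 - 4212) = 1/(-4450) = -1/4450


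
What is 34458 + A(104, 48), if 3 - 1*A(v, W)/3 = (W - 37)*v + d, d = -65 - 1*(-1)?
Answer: 31227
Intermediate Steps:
d = -64 (d = -65 + 1 = -64)
A(v, W) = 201 - 3*v*(-37 + W) (A(v, W) = 9 - 3*((W - 37)*v - 64) = 9 - 3*((-37 + W)*v - 64) = 9 - 3*(v*(-37 + W) - 64) = 9 - 3*(-64 + v*(-37 + W)) = 9 + (192 - 3*v*(-37 + W)) = 201 - 3*v*(-37 + W))
34458 + A(104, 48) = 34458 + (201 + 111*104 - 3*48*104) = 34458 + (201 + 11544 - 14976) = 34458 - 3231 = 31227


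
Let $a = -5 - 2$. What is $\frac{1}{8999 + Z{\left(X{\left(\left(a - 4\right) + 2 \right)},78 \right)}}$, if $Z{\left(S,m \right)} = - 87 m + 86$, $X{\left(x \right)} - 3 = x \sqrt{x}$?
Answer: $\frac{1}{2299} \approx 0.00043497$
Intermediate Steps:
$a = -7$ ($a = -5 - 2 = -7$)
$X{\left(x \right)} = 3 + x^{\frac{3}{2}}$ ($X{\left(x \right)} = 3 + x \sqrt{x} = 3 + x^{\frac{3}{2}}$)
$Z{\left(S,m \right)} = 86 - 87 m$
$\frac{1}{8999 + Z{\left(X{\left(\left(a - 4\right) + 2 \right)},78 \right)}} = \frac{1}{8999 + \left(86 - 6786\right)} = \frac{1}{8999 - 6700} = \frac{1}{2299}$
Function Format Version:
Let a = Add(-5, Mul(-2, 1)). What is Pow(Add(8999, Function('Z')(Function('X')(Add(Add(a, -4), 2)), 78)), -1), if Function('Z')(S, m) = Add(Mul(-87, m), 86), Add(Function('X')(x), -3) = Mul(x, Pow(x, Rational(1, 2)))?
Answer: Rational(1, 2299) ≈ 0.00043497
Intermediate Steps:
a = -7 (a = Add(-5, -2) = -7)
Function('X')(x) = Add(3, Pow(x, Rational(3, 2))) (Function('X')(x) = Add(3, Mul(x, Pow(x, Rational(1, 2)))) = Add(3, Pow(x, Rational(3, 2))))
Function('Z')(S, m) = Add(86, Mul(-87, m))
Pow(Add(8999, Function('Z')(Function('X')(Add(Add(a, -4), 2)), 78)), -1) = Pow(Add(8999, Add(86, Mul(-87, 78))), -1) = Pow(Add(8999, Add(86, -6786)), -1) = Pow(Add(8999, -6700), -1) = Pow(2299, -1) = Rational(1, 2299)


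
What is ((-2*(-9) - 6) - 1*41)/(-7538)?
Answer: 29/7538 ≈ 0.0038472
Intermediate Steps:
((-2*(-9) - 6) - 1*41)/(-7538) = ((18 - 6) - 41)*(-1/7538) = (12 - 41)*(-1/7538) = -29*(-1/7538) = 29/7538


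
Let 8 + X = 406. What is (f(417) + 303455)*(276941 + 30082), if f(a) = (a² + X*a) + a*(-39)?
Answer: 192517851081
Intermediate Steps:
X = 398 (X = -8 + 406 = 398)
f(a) = a² + 359*a (f(a) = (a² + 398*a) + a*(-39) = (a² + 398*a) - 39*a = a² + 359*a)
(f(417) + 303455)*(276941 + 30082) = (417*(359 + 417) + 303455)*(276941 + 30082) = (417*776 + 303455)*307023 = (323592 + 303455)*307023 = 627047*307023 = 192517851081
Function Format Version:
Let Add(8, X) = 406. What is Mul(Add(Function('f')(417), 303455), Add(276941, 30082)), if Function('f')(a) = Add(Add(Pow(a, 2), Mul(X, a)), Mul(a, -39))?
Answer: 192517851081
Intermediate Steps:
X = 398 (X = Add(-8, 406) = 398)
Function('f')(a) = Add(Pow(a, 2), Mul(359, a)) (Function('f')(a) = Add(Add(Pow(a, 2), Mul(398, a)), Mul(a, -39)) = Add(Add(Pow(a, 2), Mul(398, a)), Mul(-39, a)) = Add(Pow(a, 2), Mul(359, a)))
Mul(Add(Function('f')(417), 303455), Add(276941, 30082)) = Mul(Add(Mul(417, Add(359, 417)), 303455), Add(276941, 30082)) = Mul(Add(Mul(417, 776), 303455), 307023) = Mul(Add(323592, 303455), 307023) = Mul(627047, 307023) = 192517851081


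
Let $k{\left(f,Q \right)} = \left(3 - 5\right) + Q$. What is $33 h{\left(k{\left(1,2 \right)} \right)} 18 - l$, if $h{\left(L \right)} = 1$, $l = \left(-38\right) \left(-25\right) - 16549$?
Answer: $16193$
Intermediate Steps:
$l = -15599$ ($l = 950 - 16549 = -15599$)
$k{\left(f,Q \right)} = -2 + Q$
$33 h{\left(k{\left(1,2 \right)} \right)} 18 - l = 33 \cdot 1 \cdot 18 - -15599 = 33 \cdot 18 + 15599 = 594 + 15599 = 16193$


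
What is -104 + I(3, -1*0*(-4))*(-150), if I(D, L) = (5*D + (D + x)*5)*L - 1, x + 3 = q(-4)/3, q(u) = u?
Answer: 46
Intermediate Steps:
x = -13/3 (x = -3 - 4/3 = -13/3 ≈ -4.3333)
I(D, L) = -1 + L*(-65/3 + 10*D) (I(D, L) = (5*D + (D - 13/3)*5)*L - 1 = (5*D + (-13/3 + D)*5)*L - 1 = (5*D + (-65/3 + 5*D))*L - 1 = (-65/3 + 10*D)*L - 1 = L*(-65/3 + 10*D) - 1 = -1 + L*(-65/3 + 10*D))
-104 + I(3, -1*0*(-4))*(-150) = -104 + (-1 - 65*(-1*0)*(-4)/3 + 10*3*(-1*0*(-4)))*(-150) = -104 + (-1 - 0*(-4) + 10*3*(0*(-4)))*(-150) = -104 + (-1 - 65/3*0 + 10*3*0)*(-150) = -104 + (-1 + 0 + 0)*(-150) = -104 - 1*(-150) = -104 + 150 = 46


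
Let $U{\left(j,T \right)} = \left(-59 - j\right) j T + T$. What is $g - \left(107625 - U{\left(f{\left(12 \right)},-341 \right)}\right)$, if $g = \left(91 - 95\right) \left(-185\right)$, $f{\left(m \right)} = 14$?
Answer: $241276$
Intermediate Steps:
$U{\left(j,T \right)} = T + T j \left(-59 - j\right)$ ($U{\left(j,T \right)} = j \left(-59 - j\right) T + T = T j \left(-59 - j\right) + T = T + T j \left(-59 - j\right)$)
$g = 740$ ($g = \left(-4\right) \left(-185\right) = 740$)
$g - \left(107625 - U{\left(f{\left(12 \right)},-341 \right)}\right) = 740 - \left(107625 - - 341 \left(1 - 14^{2} - 826\right)\right) = 740 - \left(107625 - - 341 \left(1 - 196 - 826\right)\right) = 740 - \left(107625 - \left(-341\right) \left(-1021\right)\right) = 740 - \left(107625 - 348161\right) = 740 - -240536 = 740 + 240536 = 241276$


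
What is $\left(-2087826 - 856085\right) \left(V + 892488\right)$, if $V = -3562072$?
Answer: $7859017703024$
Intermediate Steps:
$\left(-2087826 - 856085\right) \left(V + 892488\right) = \left(-2087826 - 856085\right) \left(-3562072 + 892488\right) = \left(-2943911\right) \left(-2669584\right) = 7859017703024$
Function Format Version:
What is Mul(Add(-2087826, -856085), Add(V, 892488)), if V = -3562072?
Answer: 7859017703024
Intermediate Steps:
Mul(Add(-2087826, -856085), Add(V, 892488)) = Mul(Add(-2087826, -856085), Add(-3562072, 892488)) = Mul(-2943911, -2669584) = 7859017703024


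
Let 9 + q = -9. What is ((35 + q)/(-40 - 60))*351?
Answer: -5967/100 ≈ -59.670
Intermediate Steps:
q = -18 (q = -9 - 9 = -18)
((35 + q)/(-40 - 60))*351 = ((35 - 18)/(-40 - 60))*351 = (17/(-100))*351 = (17*(-1/100))*351 = -17/100*351 = -5967/100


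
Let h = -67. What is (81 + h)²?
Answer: 196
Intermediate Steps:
(81 + h)² = (81 - 67)² = 14² = 196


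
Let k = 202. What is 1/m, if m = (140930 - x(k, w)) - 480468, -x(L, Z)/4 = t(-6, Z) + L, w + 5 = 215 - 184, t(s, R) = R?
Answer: -1/338626 ≈ -2.9531e-6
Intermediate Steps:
w = 26 (w = -5 + (215 - 184) = -5 + 31 = 26)
x(L, Z) = -4*L - 4*Z (x(L, Z) = -4*(Z + L) = -4*(L + Z) = -4*L - 4*Z)
m = -338626 (m = (140930 - (-4*202 - 4*26)) - 480468 = (140930 - (-808 - 104)) - 480468 = (140930 - 1*(-912)) - 480468 = (140930 + 912) - 480468 = 141842 - 480468 = -338626)
1/m = 1/(-338626) = -1/338626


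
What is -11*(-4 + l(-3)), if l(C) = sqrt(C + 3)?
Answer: 44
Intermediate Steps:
l(C) = sqrt(3 + C)
-11*(-4 + l(-3)) = -11*(-4 + sqrt(3 - 3)) = -11*(-4 + sqrt(0)) = -11*(-4 + 0) = -11*(-4) = 44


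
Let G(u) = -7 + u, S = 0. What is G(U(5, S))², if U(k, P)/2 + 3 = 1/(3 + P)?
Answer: 1369/9 ≈ 152.11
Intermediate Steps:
U(k, P) = -6 + 2/(3 + P)
G(U(5, S))² = (-7 + 2*(-8 - 3*0)/(3 + 0))² = (-7 + 2*(-8 + 0)/3)² = (-7 + 2*(⅓)*(-8))² = (-7 - 16/3)² = (-37/3)² = 1369/9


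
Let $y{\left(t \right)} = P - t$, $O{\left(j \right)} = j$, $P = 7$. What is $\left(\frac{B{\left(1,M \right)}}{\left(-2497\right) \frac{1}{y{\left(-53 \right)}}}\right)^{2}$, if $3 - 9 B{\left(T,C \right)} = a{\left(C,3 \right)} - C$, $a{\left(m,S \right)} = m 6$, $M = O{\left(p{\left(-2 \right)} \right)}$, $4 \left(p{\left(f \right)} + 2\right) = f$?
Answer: $\frac{96100}{56115081} \approx 0.0017126$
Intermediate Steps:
$p{\left(f \right)} = -2 + \frac{f}{4}$
$y{\left(t \right)} = 7 - t$
$M = - \frac{5}{2}$ ($M = -2 + \frac{1}{4} \left(-2\right) = -2 - \frac{1}{2} = - \frac{5}{2} \approx -2.5$)
$a{\left(m,S \right)} = 6 m$
$B{\left(T,C \right)} = \frac{1}{3} - \frac{5 C}{9}$ ($B{\left(T,C \right)} = \frac{1}{3} - \frac{6 C - C}{9} = \frac{1}{3} - \frac{5 C}{9}$)
$\left(\frac{B{\left(1,M \right)}}{\left(-2497\right) \frac{1}{y{\left(-53 \right)}}}\right)^{2} = \left(\frac{\frac{1}{3} - - \frac{25}{18}}{\left(-2497\right) \frac{1}{7 - -53}}\right)^{2} = \left(\frac{\frac{1}{3} + \frac{25}{18}}{\left(-2497\right) \frac{1}{7 + 53}}\right)^{2} = \left(\frac{31}{18 \left(- \frac{2497}{60}\right)}\right)^{2} = \left(\frac{31}{18} \left(- \frac{60}{2497}\right)\right)^{2} = \left(- \frac{310}{7491}\right)^{2} = \frac{96100}{56115081}$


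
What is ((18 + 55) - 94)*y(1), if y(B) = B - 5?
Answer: 84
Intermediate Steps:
y(B) = -5 + B
((18 + 55) - 94)*y(1) = ((18 + 55) - 94)*(-5 + 1) = (73 - 94)*(-4) = -21*(-4) = 84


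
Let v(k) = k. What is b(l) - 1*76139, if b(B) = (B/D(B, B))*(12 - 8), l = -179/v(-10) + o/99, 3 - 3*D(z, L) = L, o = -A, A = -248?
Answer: -1312193521/17231 ≈ -76153.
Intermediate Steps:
o = 248 (o = -1*(-248) = 248)
D(z, L) = 1 - L/3
l = 20201/990 (l = -179/(-10) + 248/99 = -179*(-1/10) + 248*(1/99) = 179/10 + 248/99 = 20201/990 ≈ 20.405)
b(B) = 4*B/(1 - B/3) (b(B) = (B/(1 - B/3))*(12 - 8) = (B/(1 - B/3))*4 = 4*B/(1 - B/3))
b(l) - 1*76139 = -12*20201/990/(-3 + 20201/990) - 1*76139 = -12*20201/990/17231/990 - 76139 = -12*20201/990*990/17231 - 76139 = -242412/17231 - 76139 = -1312193521/17231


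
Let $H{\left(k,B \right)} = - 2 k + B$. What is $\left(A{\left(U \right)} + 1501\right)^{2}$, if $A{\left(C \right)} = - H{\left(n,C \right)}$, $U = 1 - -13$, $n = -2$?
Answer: $2199289$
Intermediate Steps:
$U = 14$ ($U = 1 + 13 = 14$)
$H{\left(k,B \right)} = B - 2 k$
$A{\left(C \right)} = -4 - C$ ($A{\left(C \right)} = - (C - -4) = - (C + 4) = - (4 + C) = -4 - C$)
$\left(A{\left(U \right)} + 1501\right)^{2} = \left(\left(-4 - 14\right) + 1501\right)^{2} = \left(-18 + 1501\right)^{2} = 1483^{2} = 2199289$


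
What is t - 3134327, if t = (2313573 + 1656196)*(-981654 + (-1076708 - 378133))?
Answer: -9672325453982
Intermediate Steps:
t = -9672322319655 (t = 3969769*(-981654 - 1454841) = 3969769*(-2436495) = -9672322319655)
t - 3134327 = -9672322319655 - 3134327 = -9672325453982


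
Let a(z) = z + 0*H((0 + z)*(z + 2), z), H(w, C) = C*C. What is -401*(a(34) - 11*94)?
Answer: 401000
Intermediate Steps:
H(w, C) = C²
a(z) = z (a(z) = z + 0*z² = z + 0 = z)
-401*(a(34) - 11*94) = -401*(34 - 11*94) = -401*(34 - 1034) = -401*(-1000) = 401000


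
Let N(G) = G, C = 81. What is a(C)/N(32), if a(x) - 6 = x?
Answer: 87/32 ≈ 2.7188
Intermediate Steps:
a(x) = 6 + x
a(C)/N(32) = (6 + 81)/32 = 87*(1/32) = 87/32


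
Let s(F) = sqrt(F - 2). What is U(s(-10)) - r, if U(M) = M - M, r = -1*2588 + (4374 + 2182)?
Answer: -3968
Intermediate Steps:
s(F) = sqrt(-2 + F)
r = 3968 (r = -2588 + 6556 = 3968)
U(M) = 0
U(s(-10)) - r = 0 - 1*3968 = 0 - 3968 = -3968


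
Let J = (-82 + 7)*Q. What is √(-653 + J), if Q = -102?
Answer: √6997 ≈ 83.648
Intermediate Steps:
J = 7650 (J = (-82 + 7)*(-102) = -75*(-102) = 7650)
√(-653 + J) = √(-653 + 7650) = √6997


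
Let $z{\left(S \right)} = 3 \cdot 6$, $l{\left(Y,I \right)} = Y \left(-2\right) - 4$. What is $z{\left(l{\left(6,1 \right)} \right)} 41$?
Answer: $738$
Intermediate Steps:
$l{\left(Y,I \right)} = -4 - 2 Y$ ($l{\left(Y,I \right)} = - 2 Y - 4 = -4 - 2 Y$)
$z{\left(S \right)} = 18$
$z{\left(l{\left(6,1 \right)} \right)} 41 = 18 \cdot 41 = 738$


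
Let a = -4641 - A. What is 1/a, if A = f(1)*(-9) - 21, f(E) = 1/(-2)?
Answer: -2/9249 ≈ -0.00021624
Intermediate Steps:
f(E) = -½
A = -33/2 (A = -½*(-9) - 21 = 9/2 - 21 = -33/2 ≈ -16.500)
a = -9249/2 (a = -4641 - 1*(-33/2) = -4641 + 33/2 = -9249/2 ≈ -4624.5)
1/a = 1/(-9249/2) = -2/9249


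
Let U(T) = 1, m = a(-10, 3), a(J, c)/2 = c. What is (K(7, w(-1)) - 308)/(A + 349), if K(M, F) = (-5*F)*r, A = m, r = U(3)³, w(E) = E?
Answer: -303/355 ≈ -0.85352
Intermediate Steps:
a(J, c) = 2*c
m = 6 (m = 2*3 = 6)
r = 1 (r = 1³ = 1)
A = 6
K(M, F) = -5*F (K(M, F) = -5*F*1 = -5*F)
(K(7, w(-1)) - 308)/(A + 349) = (-5*(-1) - 308)/(6 + 349) = (5 - 308)/355 = -303*1/355 = -303/355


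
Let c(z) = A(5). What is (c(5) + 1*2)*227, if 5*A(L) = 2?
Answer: 2724/5 ≈ 544.80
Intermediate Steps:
A(L) = 2/5 (A(L) = (1/5)*2 = 2/5)
c(z) = 2/5
(c(5) + 1*2)*227 = (2/5 + 1*2)*227 = (2/5 + 2)*227 = (12/5)*227 = 2724/5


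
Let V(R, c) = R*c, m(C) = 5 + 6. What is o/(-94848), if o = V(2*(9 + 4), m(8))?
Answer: -11/3648 ≈ -0.0030154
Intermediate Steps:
m(C) = 11
o = 286 (o = (2*(9 + 4))*11 = (2*13)*11 = 26*11 = 286)
o/(-94848) = 286/(-94848) = 286*(-1/94848) = -11/3648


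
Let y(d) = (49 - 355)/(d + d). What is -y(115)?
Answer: 153/115 ≈ 1.3304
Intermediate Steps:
y(d) = -153/d (y(d) = -306*1/(2*d) = -153/d)
-y(115) = -(-153)/115 = -1*(-153/115) = 153/115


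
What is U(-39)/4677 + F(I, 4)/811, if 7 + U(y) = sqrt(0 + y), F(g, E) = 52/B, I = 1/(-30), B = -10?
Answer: -149987/18965235 + I*sqrt(39)/4677 ≈ -0.0079085 + 0.0013353*I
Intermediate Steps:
I = -1/30 ≈ -0.033333
F(g, E) = -26/5 (F(g, E) = 52/(-10) = 52*(-1/10) = -26/5)
U(y) = -7 + sqrt(y) (U(y) = -7 + sqrt(0 + y) = -7 + sqrt(y))
U(-39)/4677 + F(I, 4)/811 = (-7 + sqrt(-39))/4677 - 26/5/811 = (-7 + I*sqrt(39))*(1/4677) - 26/5*1/811 = (-7/4677 + I*sqrt(39)/4677) - 26/4055 = -149987/18965235 + I*sqrt(39)/4677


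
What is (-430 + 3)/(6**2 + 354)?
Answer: -427/390 ≈ -1.0949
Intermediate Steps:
(-430 + 3)/(6**2 + 354) = -427/(36 + 354) = -427/390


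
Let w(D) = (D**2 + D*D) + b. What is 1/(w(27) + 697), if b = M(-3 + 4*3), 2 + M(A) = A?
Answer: 1/2162 ≈ 0.00046253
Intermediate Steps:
M(A) = -2 + A
b = 7 (b = -2 + (-3 + 4*3) = -2 + (-3 + 12) = -2 + 9 = 7)
w(D) = 7 + 2*D**2 (w(D) = (D**2 + D*D) + 7 = (D**2 + D**2) + 7 = 2*D**2 + 7 = 7 + 2*D**2)
1/(w(27) + 697) = 1/((7 + 2*27**2) + 697) = 1/((7 + 2*729) + 697) = 1/((7 + 1458) + 697) = 1/(1465 + 697) = 1/2162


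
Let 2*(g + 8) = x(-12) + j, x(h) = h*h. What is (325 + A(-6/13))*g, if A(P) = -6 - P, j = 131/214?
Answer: 114303019/5564 ≈ 20543.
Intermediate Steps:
x(h) = h²
j = 131/214 (j = 131*(1/214) = 131/214 ≈ 0.61215)
g = 27523/428 (g = -8 + ((-12)² + 131/214)/2 = -8 + (144 + 131/214)/2 = -8 + (½)*(30947/214) = -8 + 30947/428 = 27523/428 ≈ 64.306)
(325 + A(-6/13))*g = (325 + (-6 - (-6)/13))*(27523/428) = (325 + (-6 - 1*(-6/13)))*(27523/428) = (325 + (-6 + 6/13))*(27523/428) = (325 - 72/13)*(27523/428) = (4153/13)*(27523/428) = 114303019/5564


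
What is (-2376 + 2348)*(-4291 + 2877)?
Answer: 39592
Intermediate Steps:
(-2376 + 2348)*(-4291 + 2877) = -28*(-1414) = 39592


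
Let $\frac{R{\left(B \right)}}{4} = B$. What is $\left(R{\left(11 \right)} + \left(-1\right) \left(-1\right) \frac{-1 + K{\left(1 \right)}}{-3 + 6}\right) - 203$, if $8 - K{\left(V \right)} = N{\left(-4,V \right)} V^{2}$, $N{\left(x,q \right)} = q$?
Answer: $-157$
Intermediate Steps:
$R{\left(B \right)} = 4 B$
$K{\left(V \right)} = 8 - V^{3}$ ($K{\left(V \right)} = 8 - V V^{2} = 8 - V^{3}$)
$\left(R{\left(11 \right)} + \left(-1\right) \left(-1\right) \frac{-1 + K{\left(1 \right)}}{-3 + 6}\right) - 203 = \left(4 \cdot 11 + \left(-1\right) \left(-1\right) \frac{-1 + \left(8 - 1^{3}\right)}{-3 + 6}\right) - 203 = \left(44 + 1 \frac{-1 + \left(8 - 1\right)}{3}\right) - 203 = \left(44 + 1 \left(-1 + \left(8 - 1\right)\right) \frac{1}{3}\right) - 203 = \left(44 + 1 \left(-1 + 7\right) \frac{1}{3}\right) - 203 = \left(44 + 1 \cdot 6 \cdot \frac{1}{3}\right) - 203 = \left(44 + 1 \cdot 2\right) - 203 = \left(44 + 2\right) - 203 = 46 - 203 = -157$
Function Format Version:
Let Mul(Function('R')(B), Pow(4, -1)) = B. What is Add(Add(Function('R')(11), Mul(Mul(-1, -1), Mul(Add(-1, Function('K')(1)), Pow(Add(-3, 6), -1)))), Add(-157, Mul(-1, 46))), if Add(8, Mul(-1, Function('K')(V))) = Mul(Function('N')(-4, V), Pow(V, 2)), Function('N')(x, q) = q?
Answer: -157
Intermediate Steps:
Function('R')(B) = Mul(4, B)
Function('K')(V) = Add(8, Mul(-1, Pow(V, 3))) (Function('K')(V) = Add(8, Mul(-1, Mul(V, Pow(V, 2)))) = Add(8, Mul(-1, Pow(V, 3))))
Add(Add(Function('R')(11), Mul(Mul(-1, -1), Mul(Add(-1, Function('K')(1)), Pow(Add(-3, 6), -1)))), Add(-157, Mul(-1, 46))) = Add(Add(Mul(4, 11), Mul(Mul(-1, -1), Mul(Add(-1, Add(8, Mul(-1, Pow(1, 3)))), Pow(Add(-3, 6), -1)))), Add(-157, Mul(-1, 46))) = Add(Add(44, Mul(1, Mul(Add(-1, Add(8, Mul(-1, 1))), Pow(3, -1)))), Add(-157, -46)) = Add(Add(44, Mul(1, Mul(Add(-1, Add(8, -1)), Rational(1, 3)))), -203) = Add(Add(44, Mul(1, Mul(Add(-1, 7), Rational(1, 3)))), -203) = Add(Add(44, Mul(1, Mul(6, Rational(1, 3)))), -203) = Add(Add(44, Mul(1, 2)), -203) = Add(Add(44, 2), -203) = Add(46, -203) = -157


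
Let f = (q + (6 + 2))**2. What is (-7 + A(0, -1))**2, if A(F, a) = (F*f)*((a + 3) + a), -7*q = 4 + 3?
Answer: 49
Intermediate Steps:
q = -1 (q = -(4 + 3)/7 = -1/7*7 = -1)
f = 49 (f = (-1 + (6 + 2))**2 = (-1 + 8)**2 = 7**2 = 49)
A(F, a) = 49*F*(3 + 2*a) (A(F, a) = (F*49)*((a + 3) + a) = (49*F)*((3 + a) + a) = (49*F)*(3 + 2*a) = 49*F*(3 + 2*a))
(-7 + A(0, -1))**2 = (-7 + 49*0*(3 + 2*(-1)))**2 = (-7 + 49*0*(3 - 2))**2 = (-7 + 49*0*1)**2 = (-7 + 0)**2 = (-7)**2 = 49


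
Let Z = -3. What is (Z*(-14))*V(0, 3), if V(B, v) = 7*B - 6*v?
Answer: -756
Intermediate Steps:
V(B, v) = -6*v + 7*B
(Z*(-14))*V(0, 3) = (-3*(-14))*(-6*3 + 7*0) = 42*(-18 + 0) = 42*(-18) = -756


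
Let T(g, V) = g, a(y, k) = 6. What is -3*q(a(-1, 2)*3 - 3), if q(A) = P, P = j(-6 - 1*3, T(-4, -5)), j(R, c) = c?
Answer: 12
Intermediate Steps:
P = -4
q(A) = -4
-3*q(a(-1, 2)*3 - 3) = -3*(-4) = 12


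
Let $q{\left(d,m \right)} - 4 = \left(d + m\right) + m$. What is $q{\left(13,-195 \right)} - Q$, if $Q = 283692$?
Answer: $-284065$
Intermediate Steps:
$q{\left(d,m \right)} = 4 + d + 2 m$ ($q{\left(d,m \right)} = 4 + \left(\left(d + m\right) + m\right) = 4 + \left(d + 2 m\right) = 4 + d + 2 m$)
$q{\left(13,-195 \right)} - Q = \left(4 + 13 + 2 \left(-195\right)\right) - 283692 = \left(4 + 13 - 390\right) - 283692 = -373 - 283692 = -284065$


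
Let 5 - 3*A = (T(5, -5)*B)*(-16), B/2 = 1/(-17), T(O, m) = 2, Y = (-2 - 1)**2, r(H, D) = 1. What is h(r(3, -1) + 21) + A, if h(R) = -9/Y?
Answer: -10/17 ≈ -0.58823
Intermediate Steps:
Y = 9 (Y = (-3)**2 = 9)
B = -2/17 (B = 2/(-17) = 2*(-1/17) = -2/17 ≈ -0.11765)
h(R) = -1 (h(R) = -9/9 = -9*1/9 = -1)
A = 7/17 (A = 5/3 - 2*(-2/17)*(-16)/3 = 5/3 - (-4)*(-16)/51 = 5/3 - 1/3*64/17 = 5/3 - 64/51 = 7/17 ≈ 0.41176)
h(r(3, -1) + 21) + A = -1 + 7/17 = -10/17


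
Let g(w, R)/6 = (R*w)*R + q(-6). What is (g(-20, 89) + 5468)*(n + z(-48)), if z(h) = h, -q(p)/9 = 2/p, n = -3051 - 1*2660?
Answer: 5442450806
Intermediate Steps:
n = -5711 (n = -3051 - 2660 = -5711)
q(p) = -18/p
g(w, R) = 18 + 6*w*R**2 (g(w, R) = 6*((R*w)*R - 18/(-6)) = 6*(w*R**2 - 18*(-1/6)) = 6*(w*R**2 + 3) = 6*(3 + w*R**2) = 18 + 6*w*R**2)
(g(-20, 89) + 5468)*(n + z(-48)) = ((18 + 6*(-20)*89**2) + 5468)*(-5711 - 48) = ((18 + 6*(-20)*7921) + 5468)*(-5759) = ((18 - 950520) + 5468)*(-5759) = (-950502 + 5468)*(-5759) = -945034*(-5759) = 5442450806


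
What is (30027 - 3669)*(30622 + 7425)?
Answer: 1002842826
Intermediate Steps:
(30027 - 3669)*(30622 + 7425) = 26358*38047 = 1002842826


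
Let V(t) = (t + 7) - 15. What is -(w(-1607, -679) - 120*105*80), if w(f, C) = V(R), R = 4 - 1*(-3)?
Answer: 1008001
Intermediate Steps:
R = 7 (R = 4 + 3 = 7)
V(t) = -8 + t (V(t) = (7 + t) - 15 = -8 + t)
w(f, C) = -1 (w(f, C) = -8 + 7 = -1)
-(w(-1607, -679) - 120*105*80) = -(-1 - 120*105*80) = -(-1 - 12600*80) = -(-1 - 1008000) = -1*(-1008001) = 1008001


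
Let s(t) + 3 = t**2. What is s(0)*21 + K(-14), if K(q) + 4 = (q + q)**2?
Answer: 717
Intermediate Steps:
s(t) = -3 + t**2
K(q) = -4 + 4*q**2 (K(q) = -4 + (q + q)**2 = -4 + (2*q)**2 = -4 + 4*q**2)
s(0)*21 + K(-14) = (-3 + 0**2)*21 + (-4 + 4*(-14)**2) = (-3 + 0)*21 + (-4 + 4*196) = -3*21 + (-4 + 784) = -63 + 780 = 717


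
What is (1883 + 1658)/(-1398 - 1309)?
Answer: -3541/2707 ≈ -1.3081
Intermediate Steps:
(1883 + 1658)/(-1398 - 1309) = 3541/(-2707) = 3541*(-1/2707) = -3541/2707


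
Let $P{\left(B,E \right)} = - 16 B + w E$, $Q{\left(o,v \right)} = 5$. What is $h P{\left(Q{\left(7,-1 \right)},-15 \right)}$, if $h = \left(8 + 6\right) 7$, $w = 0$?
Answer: $-7840$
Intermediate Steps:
$P{\left(B,E \right)} = - 16 B$ ($P{\left(B,E \right)} = - 16 B + 0 E = - 16 B + 0 = - 16 B$)
$h = 98$ ($h = 14 \cdot 7 = 98$)
$h P{\left(Q{\left(7,-1 \right)},-15 \right)} = 98 \left(\left(-16\right) 5\right) = 98 \left(-80\right) = -7840$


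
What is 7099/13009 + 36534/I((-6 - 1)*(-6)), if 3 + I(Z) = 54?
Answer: 158544285/221153 ≈ 716.90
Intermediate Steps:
I(Z) = 51 (I(Z) = -3 + 54 = 51)
7099/13009 + 36534/I((-6 - 1)*(-6)) = 7099/13009 + 36534/51 = 7099*(1/13009) + 36534*(1/51) = 7099/13009 + 12178/17 = 158544285/221153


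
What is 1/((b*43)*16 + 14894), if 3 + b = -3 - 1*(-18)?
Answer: 1/23150 ≈ 4.3197e-5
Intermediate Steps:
b = 12 (b = -3 + (-3 - 1*(-18)) = -3 + (-3 + 18) = -3 + 15 = 12)
1/((b*43)*16 + 14894) = 1/((12*43)*16 + 14894) = 1/(516*16 + 14894) = 1/(8256 + 14894) = 1/23150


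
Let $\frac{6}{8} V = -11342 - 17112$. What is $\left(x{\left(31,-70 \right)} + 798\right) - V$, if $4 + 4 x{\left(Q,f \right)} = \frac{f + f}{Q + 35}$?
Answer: $\frac{852173}{22} \approx 38735.0$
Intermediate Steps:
$x{\left(Q,f \right)} = -1 + \frac{f}{2 \left(35 + Q\right)}$ ($x{\left(Q,f \right)} = -1 + \frac{\left(f + f\right) \frac{1}{Q + 35}}{4} = -1 + \frac{2 f \frac{1}{35 + Q}}{4} = -1 + \frac{f}{2 \left(35 + Q\right)}$)
$V = - \frac{113816}{3}$ ($V = \frac{4 \left(-11342 - 17112\right)}{3} = \frac{4}{3} \left(-28454\right) = - \frac{113816}{3} \approx -37939.0$)
$\left(x{\left(31,-70 \right)} + 798\right) - V = \left(\frac{-35 + \frac{1}{2} \left(-70\right) - 31}{35 + 31} + 798\right) - - \frac{113816}{3} = \left(\frac{-35 - 35 - 31}{66} + 798\right) + \frac{113816}{3} = \left(\frac{1}{66} \left(-101\right) + 798\right) + \frac{113816}{3} = \left(- \frac{101}{66} + 798\right) + \frac{113816}{3} = \frac{52567}{66} + \frac{113816}{3} = \frac{852173}{22}$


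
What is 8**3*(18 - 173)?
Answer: -79360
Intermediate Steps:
8**3*(18 - 173) = 512*(-155) = -79360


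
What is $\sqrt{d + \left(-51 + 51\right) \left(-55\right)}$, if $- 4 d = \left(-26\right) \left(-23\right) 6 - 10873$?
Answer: $\frac{\sqrt{7285}}{2} \approx 42.676$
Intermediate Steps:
$d = \frac{7285}{4}$ ($d = - \frac{\left(-26\right) \left(-23\right) 6 - 10873}{4} = - \frac{598 \cdot 6 - 10873}{4} = - \frac{3588 - 10873}{4} = \left(- \frac{1}{4}\right) \left(-7285\right) = \frac{7285}{4} \approx 1821.3$)
$\sqrt{d + \left(-51 + 51\right) \left(-55\right)} = \sqrt{\frac{7285}{4} + \left(-51 + 51\right) \left(-55\right)} = \sqrt{\frac{7285}{4} + 0 \left(-55\right)} = \sqrt{\frac{7285}{4} + 0} = \sqrt{\frac{7285}{4}} = \frac{\sqrt{7285}}{2}$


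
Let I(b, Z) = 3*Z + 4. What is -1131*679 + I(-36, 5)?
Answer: -767930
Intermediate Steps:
I(b, Z) = 4 + 3*Z
-1131*679 + I(-36, 5) = -1131*679 + (4 + 3*5) = -767949 + (4 + 15) = -767949 + 19 = -767930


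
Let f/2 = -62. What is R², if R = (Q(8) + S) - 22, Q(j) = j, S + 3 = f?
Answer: 19881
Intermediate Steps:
f = -124 (f = 2*(-62) = -124)
S = -127 (S = -3 - 124 = -127)
R = -141 (R = (8 - 127) - 22 = -119 - 22 = -141)
R² = (-141)² = 19881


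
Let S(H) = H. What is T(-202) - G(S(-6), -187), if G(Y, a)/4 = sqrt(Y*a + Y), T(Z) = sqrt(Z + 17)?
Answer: -24*sqrt(31) + I*sqrt(185) ≈ -133.63 + 13.601*I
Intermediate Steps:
T(Z) = sqrt(17 + Z)
G(Y, a) = 4*sqrt(Y + Y*a) (G(Y, a) = 4*sqrt(Y*a + Y) = 4*sqrt(Y + Y*a))
T(-202) - G(S(-6), -187) = sqrt(17 - 202) - 4*sqrt(-6*(1 - 187)) = sqrt(-185) - 4*sqrt(-6*(-186)) = I*sqrt(185) - 4*sqrt(1116) = I*sqrt(185) - 4*6*sqrt(31) = I*sqrt(185) - 24*sqrt(31) = -24*sqrt(31) + I*sqrt(185)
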